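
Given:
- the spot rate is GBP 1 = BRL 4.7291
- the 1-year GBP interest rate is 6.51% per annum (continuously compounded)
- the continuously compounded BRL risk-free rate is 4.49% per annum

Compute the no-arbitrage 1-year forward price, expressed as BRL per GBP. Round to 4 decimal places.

T = 1 year.
BRL growth factor: e^(0.0449×1) = 1.0459233.
GBP accumulates by e^(0.0651×1) = 1.0672657.
CIP: F = S · (grow BRL)/(grow GBP) = 4.7291 × 1.0459233/1.0672657 = 4.634531 BRL per GBP.

4.6345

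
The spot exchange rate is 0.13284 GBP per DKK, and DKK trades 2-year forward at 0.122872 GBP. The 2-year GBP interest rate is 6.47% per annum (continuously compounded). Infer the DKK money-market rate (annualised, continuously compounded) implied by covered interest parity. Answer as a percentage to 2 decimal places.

10.37%

T = 2 years.
By CIP, F/S equals the GBP-to-DKK growth ratio: 0.122872/0.13284 = 0.9249624.
The GBP side grows by e^(0.0647×2) = 1.1381453.
So the DKK growth factor = 1.2304774.
r = ln(1.2304774)/2 = 0.103701 → 10.37%.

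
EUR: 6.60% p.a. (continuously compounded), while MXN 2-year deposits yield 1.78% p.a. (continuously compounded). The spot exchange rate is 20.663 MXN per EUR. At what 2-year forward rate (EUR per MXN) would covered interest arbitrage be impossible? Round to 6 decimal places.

T = 2 years.
MXN growth factor: e^(0.0178×2) = 1.0362413.
EUR growth factor: e^(0.0660×2) = 1.1411083.
So F = 20.663 × 1.0362413 / 1.1411083 = 18.76409 (MXN/EUR).
Invert for EUR per MXN: 1 / 18.76409 = 0.053293.

0.053293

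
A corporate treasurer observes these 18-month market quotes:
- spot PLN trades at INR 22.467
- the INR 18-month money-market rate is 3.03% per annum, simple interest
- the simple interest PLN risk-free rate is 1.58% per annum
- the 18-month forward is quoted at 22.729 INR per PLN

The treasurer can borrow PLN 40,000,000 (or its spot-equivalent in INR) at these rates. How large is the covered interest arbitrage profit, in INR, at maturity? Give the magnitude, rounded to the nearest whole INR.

INR 8,817,914

T = 18/12 years.
Keep in PLN, deliver into the forward: 40,000,000·1.023700·22.729 = INR 930,707,092.00.
Swap to INR now, deposit: 40,000,000·22.467·1.045450 = INR 939,525,006.00.
The quoted forward undervalues PLN, so borrow PLN, convert to INR at spot, deposit the INR at 3.03%, and buy PLN forward at 22.729 to cover the loan.
Arbitrage profit = |930,707,092.00 − 939,525,006.00| = INR 8,817,914.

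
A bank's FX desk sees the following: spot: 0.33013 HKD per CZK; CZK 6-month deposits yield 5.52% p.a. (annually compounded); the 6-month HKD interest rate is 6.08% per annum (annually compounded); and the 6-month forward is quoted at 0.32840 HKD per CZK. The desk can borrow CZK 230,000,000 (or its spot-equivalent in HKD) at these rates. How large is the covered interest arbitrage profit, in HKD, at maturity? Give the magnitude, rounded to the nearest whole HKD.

T = 6/12 years.
Keep in CZK, deliver into the forward: 230,000,000·1.0272292831·0.32840 = HKD 77,588,682.21.
Swap to HKD now, deposit: 230,000,000·0.33013·1.0299514552 = HKD 78,204,111.00.
The quoted forward undervalues CZK, so borrow CZK, convert to HKD at spot, deposit the HKD at 6.08%, and buy CZK forward at 0.32840 to cover the loan.
Profit = 78,204,111.00 − 77,588,682.21 = HKD 615,429.

HKD 615,429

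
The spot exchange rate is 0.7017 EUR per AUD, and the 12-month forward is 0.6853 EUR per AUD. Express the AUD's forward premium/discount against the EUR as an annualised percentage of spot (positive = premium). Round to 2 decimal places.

-2.34%

T = 1 year.
(F − S)/S = (0.6853 − 0.7017)/0.7017 = -0.0233718.
×(1/T) gives -2.34% p.a.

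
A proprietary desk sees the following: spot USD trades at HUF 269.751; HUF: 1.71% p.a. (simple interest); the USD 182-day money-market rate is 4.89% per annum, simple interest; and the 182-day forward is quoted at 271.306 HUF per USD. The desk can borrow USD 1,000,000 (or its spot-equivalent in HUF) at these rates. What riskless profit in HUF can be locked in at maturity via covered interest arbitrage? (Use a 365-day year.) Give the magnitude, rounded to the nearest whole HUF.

T = 182/365 years.
Invest the USD and cover forward: 1,000,000 × 1.0243830137 × 271.306 = HUF 277,921,257.91.
Convert at spot and invest in HUF: 1,000,000 × 269.751 × 1.00852657534 = HUF 272,051,052.22.
The quoted forward overvalues USD, so borrow HUF, buy USD at spot, deposit the USD at 4.89%, and sell the proceeds forward at 271.306.
The gap between the two covered legs is HUF 5,870,206.

HUF 5,870,206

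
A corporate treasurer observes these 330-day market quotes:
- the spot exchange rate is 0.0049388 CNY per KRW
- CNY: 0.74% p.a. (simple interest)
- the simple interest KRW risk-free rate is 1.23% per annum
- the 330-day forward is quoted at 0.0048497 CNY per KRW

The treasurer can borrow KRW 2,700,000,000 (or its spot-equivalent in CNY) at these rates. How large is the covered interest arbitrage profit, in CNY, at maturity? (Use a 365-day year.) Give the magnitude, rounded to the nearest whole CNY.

T = 330/365 years.
Invest the KRW and cover forward: 2,700,000,000 × 1.0111205479 × 0.0048497 = CNY 13,239,804.57.
Convert at spot and invest in CNY: 2,700,000,000 × 0.0049388 × 1.006690411 = CNY 13,423,975.02.
The quoted forward undervalues KRW, so borrow KRW, convert to CNY at spot, deposit the CNY at 0.74%, and buy KRW forward at 0.0048497 to cover the loan.
Profit = 13,423,975.02 − 13,239,804.57 = CNY 184,170.

CNY 184,170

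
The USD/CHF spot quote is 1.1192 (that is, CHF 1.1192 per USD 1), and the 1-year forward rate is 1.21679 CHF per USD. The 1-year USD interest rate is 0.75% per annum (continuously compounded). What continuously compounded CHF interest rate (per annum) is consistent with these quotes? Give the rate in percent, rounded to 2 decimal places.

9.11%

T = 1 year.
F/S = 1.21679/1.1192 = 1.0871962 = (growth of CHF) / (growth of USD).
The USD side grows by e^(0.0075×1) = 1.0075282.
So the CHF growth factor = 1.0953808.
Take logs: ln 1.0953808 / 1 = 0.091102, so 9.11%.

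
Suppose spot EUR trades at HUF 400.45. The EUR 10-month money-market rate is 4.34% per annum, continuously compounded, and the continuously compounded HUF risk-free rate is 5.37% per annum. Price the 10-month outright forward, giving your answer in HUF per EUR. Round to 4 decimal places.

403.9020

T = 10/12 years.
HUF growth factor: e^(0.0537×10/12) = 1.045766386.
EUR growth factor: e^(0.0434×10/12) = 1.036828637.
Forward (HUF per EUR) = 400.45 × 1.045766386 / 1.036828637 = 403.901990.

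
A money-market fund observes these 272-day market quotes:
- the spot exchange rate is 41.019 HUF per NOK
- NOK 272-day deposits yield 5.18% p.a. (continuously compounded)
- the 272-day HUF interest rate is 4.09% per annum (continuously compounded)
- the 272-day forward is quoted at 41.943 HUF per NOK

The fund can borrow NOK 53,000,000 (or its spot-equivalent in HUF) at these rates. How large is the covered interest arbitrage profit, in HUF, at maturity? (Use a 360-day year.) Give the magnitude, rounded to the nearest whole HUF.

HUF 69,468,976

T = 272/360 years.
Keep in NOK, deliver into the forward: 53,000,000·1.039913750786·41.943 = HUF 2,311,706,429.81.
Swap to HUF now, deposit: 53,000,000·41.019·1.031384652457 = HUF 2,242,237,454.13.
The quoted forward overvalues NOK, so borrow HUF, buy NOK at spot, deposit the NOK at 5.18%, and sell the proceeds forward at 41.943.
Arbitrage profit = |2,311,706,429.81 − 2,242,237,454.13| = HUF 69,468,976.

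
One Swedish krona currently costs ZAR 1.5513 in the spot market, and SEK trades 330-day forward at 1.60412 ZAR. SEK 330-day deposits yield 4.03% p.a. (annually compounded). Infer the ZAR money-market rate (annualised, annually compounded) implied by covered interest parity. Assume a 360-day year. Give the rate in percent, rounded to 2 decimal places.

7.90%

T = 330/360 years.
F/S = 1.60412/1.5513 = 1.0340489 = (growth of ZAR) / (growth of SEK).
SEK growth factor: (1 + 0.0403)^(330/360) = 1.0368805.
So the ZAR growth factor = 1.0721851.
Annualise: 1.0721851^(360/330) − 1 = 0.079000 = 7.90%.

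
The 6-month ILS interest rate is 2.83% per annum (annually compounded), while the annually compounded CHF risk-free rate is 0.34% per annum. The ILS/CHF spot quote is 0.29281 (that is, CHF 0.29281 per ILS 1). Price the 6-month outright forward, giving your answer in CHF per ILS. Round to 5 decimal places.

T = 6/12 years.
CHF accumulates by (1 + 0.0034)^(6/12) = 1.0016986.
ILS growth factor: (1 + 0.0283)^(6/12) = 1.0140513.
CIP: F = S · (grow CHF)/(grow ILS) = 0.29281 × 1.0016986/1.0140513 = 0.2892431 CHF per ILS.

0.28924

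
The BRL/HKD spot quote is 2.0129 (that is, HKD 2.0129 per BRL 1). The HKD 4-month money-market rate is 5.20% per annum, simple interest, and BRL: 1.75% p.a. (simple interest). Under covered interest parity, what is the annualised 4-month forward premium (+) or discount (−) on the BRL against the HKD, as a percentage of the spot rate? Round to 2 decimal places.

+3.43%

T = 4/12 years.
F = S · g_HKD/g_BRL = 2.0129 × 1.0173333/1.0058333 = 2.0359141.
Annualised premium = (F − S)/S × (1/T) = (2.0359141 − 2.0129)/2.0129 ÷ (4/12) = 3.43%.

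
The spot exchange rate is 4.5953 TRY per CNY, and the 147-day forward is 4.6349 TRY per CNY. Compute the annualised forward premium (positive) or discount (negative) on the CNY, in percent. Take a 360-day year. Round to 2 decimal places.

T = 147/360 years.
CNY trades forward at +0.86175% vs spot over the period.
×(1/T) gives 2.11% p.a.

+2.11%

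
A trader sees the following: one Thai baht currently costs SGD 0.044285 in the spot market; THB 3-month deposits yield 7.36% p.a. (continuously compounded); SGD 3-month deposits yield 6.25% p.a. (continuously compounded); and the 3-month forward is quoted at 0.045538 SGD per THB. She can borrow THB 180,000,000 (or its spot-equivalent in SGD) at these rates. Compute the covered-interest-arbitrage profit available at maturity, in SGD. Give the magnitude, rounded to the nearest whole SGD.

SGD 252,228

T = 3/12 years.
Keep in THB, deliver into the forward: 180,000,000·1.018570323·0.045538 = SGD 8,349,057.97.
Swap to SGD now, deposit: 180,000,000·0.044285·1.015747709 = SGD 8,096,829.71.
The quoted forward overvalues THB, so borrow SGD, buy THB at spot, deposit the THB at 7.36%, and sell the proceeds forward at 0.045538.
Profit = 8,349,057.97 − 8,096,829.71 = SGD 252,228.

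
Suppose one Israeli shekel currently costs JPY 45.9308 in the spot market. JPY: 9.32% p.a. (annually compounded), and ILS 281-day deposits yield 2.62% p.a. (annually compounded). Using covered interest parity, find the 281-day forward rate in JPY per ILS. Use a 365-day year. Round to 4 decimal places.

48.2226

T = 281/365 years.
JPY growth factor: (1 + 0.0932)^(281/365) = 1.07100971.
ILS accumulates by (1 + 0.0262)^(281/365) = 1.02011025.
So F = 45.9308 × 1.07100971 / 1.02011025 = 48.222565 (JPY/ILS).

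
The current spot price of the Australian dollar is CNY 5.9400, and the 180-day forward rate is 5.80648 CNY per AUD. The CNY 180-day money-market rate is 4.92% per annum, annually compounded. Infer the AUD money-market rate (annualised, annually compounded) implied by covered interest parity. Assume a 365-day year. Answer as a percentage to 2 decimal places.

T = 180/365 years.
CIP gives F = S · g_CNY/g_AUD, so g_CNY/g_AUD = 5.80648/5.94 = 0.9775219.
CNY growth factor: (1 + 0.0492)^(180/365) = 1.0239677.
Hence g_AUD = 1.0475138.
Annualise: 1.0475138^(365/180) − 1 = 0.098701 = 9.87%.

9.87%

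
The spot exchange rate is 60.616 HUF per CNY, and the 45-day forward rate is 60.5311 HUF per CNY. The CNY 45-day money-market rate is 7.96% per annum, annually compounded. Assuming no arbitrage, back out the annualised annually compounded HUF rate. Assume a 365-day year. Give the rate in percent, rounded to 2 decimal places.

T = 45/365 years.
CIP gives F = S · g_HUF/g_CNY, so g_HUF/g_CNY = 60.5311/60.616 = 0.9985994.
CNY growth factor: (1 + 0.0796)^(45/365) = 1.0094874.
So the HUF growth factor = 1.0080735.
r = 1.0080735^(365/45) − 1 = 0.067396 → 6.74%.

6.74%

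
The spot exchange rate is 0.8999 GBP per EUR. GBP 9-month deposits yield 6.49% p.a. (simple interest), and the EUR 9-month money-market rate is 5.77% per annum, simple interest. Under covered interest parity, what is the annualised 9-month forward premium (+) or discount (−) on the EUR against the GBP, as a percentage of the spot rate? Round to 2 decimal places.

+0.69%

T = 9/12 years.
No-arbitrage forward: 0.8999 × 1.048675 / 1.043275 = 0.9045579 GBP/EUR.
Annualised premium = (F − S)/S × (1/T) = (0.9045579 − 0.8999)/0.8999 ÷ (9/12) = 0.69%.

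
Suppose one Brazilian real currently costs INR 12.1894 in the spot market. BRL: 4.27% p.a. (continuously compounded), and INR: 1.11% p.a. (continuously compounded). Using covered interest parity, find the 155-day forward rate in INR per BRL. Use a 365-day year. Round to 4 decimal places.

T = 155/365 years.
INR accumulates by e^(0.0111×155/365) = 1.00472483.
BRL growth factor: e^(0.0427×155/365) = 1.01829828.
So F = 12.1894 × 1.00472483 / 1.01829828 = 12.026921 (INR/BRL).

12.0269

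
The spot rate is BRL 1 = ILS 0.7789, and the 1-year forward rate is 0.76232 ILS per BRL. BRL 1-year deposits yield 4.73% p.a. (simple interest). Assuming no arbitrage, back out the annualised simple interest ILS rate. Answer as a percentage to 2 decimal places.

T = 1 year.
By CIP, F/S equals the ILS-to-BRL growth ratio: 0.76232/0.7789 = 0.9787136.
BRL growth factor: 1 + 0.0473×1 = 1.047300.
Hence g_ILS = 1.0250068.
r = (1.0250068 − 1)/1 = 0.025007 → 2.50%.

2.50%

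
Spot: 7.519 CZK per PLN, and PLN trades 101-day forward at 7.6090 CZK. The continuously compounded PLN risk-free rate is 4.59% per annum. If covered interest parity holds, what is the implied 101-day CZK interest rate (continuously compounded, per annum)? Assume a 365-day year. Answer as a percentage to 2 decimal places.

8.89%

T = 101/365 years.
F/S = 7.609/7.519 = 1.0119697 = (growth of CZK) / (growth of PLN).
The PLN side grows by e^(0.0459×101/365) = 1.0127821.
So the CZK growth factor = 1.0249048.
r = ln(1.0249048)/(101/365) = 0.088900 → 8.89%.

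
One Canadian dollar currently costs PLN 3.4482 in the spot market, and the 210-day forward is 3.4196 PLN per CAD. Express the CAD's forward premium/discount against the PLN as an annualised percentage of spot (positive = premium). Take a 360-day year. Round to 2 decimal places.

T = 210/360 years.
Period premium: (3.4196 − 3.4482)/3.4482 = -0.0082942.
Annualise by dividing by T: -0.0082942 / (210/360) = -0.014219 → -1.42%.

-1.42%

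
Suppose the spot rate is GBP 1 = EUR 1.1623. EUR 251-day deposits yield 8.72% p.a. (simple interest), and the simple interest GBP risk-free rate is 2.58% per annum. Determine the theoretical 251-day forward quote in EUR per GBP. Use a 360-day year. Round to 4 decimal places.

1.2112

T = 251/360 years.
EUR growth factor: 1 + 0.0872×251/360 = 1.0607978.
Growth of 1 GBP over T: 1 + 0.0258×251/360 = 1.0179883.
CIP: F = S · (grow EUR)/(grow GBP) = 1.1623 × 1.0607978/1.0179883 = 1.211178 EUR per GBP.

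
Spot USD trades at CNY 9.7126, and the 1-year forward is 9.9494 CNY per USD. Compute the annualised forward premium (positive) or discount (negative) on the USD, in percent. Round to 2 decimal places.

+2.44%

T = 1 year.
(F − S)/S = (9.9494 − 9.7126)/9.7126 = 0.0243807.
Annualise by dividing by T: 0.0243807 / 1 = 0.024381 → 2.44%.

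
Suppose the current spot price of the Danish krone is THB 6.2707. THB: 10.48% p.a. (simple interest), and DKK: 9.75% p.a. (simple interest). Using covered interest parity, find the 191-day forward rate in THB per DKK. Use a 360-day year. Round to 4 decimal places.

6.2938

T = 191/360 years.
THB growth factor: 1 + 0.1048×191/360 = 1.0556022.
DKK accumulates by 1 + 0.0975×191/360 = 1.0517292.
CIP: F = S · (grow THB)/(grow DKK) = 6.2707 × 1.0556022/1.0517292 = 6.293792 THB per DKK.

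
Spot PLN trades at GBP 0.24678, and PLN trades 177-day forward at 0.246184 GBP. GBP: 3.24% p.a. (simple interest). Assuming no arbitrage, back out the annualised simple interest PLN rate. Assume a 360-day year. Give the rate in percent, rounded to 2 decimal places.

3.74%

T = 177/360 years.
F/S = 0.246184/0.24678 = 0.9975849 = (growth of GBP) / (growth of PLN).
GBP growth factor: 1 + 0.0324×177/360 = 1.015930.
That pins the PLN growth at 1.0183895.
r = (1.0183895 − 1)/(177/360) = 0.037402 → 3.74%.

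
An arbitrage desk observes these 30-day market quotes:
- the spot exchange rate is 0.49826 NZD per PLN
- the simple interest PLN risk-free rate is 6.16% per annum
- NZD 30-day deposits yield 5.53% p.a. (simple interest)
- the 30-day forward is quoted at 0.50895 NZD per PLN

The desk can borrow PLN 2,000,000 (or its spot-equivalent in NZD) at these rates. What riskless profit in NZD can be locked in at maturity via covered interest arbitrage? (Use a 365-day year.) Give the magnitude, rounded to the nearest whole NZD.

T = 30/365 years.
Invest the PLN and cover forward: 2,000,000 × 1.005063014 × 0.50895 = NZD 1,023,053.64.
Convert at spot and invest in NZD: 2,000,000 × 0.49826 × 1.004545205 = NZD 1,001,049.39.
The quoted forward overvalues PLN, so borrow NZD, buy PLN at spot, deposit the PLN at 6.16%, and sell the proceeds forward at 0.50895.
Arbitrage profit = |1,023,053.64 − 1,001,049.39| = NZD 22,004.

NZD 22,004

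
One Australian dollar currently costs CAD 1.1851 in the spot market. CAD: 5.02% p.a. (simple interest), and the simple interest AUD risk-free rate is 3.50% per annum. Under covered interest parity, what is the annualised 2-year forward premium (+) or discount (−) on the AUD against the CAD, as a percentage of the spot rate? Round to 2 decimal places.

T = 2 years.
No-arbitrage forward: 1.1851 × 1.100400 / 1.070000 = 1.2187701 CAD/AUD.
(F − S)/S ÷ T = (1.2187701 − 1.1851)/1.1851/2 = 0.014206 → 1.42%.

+1.42%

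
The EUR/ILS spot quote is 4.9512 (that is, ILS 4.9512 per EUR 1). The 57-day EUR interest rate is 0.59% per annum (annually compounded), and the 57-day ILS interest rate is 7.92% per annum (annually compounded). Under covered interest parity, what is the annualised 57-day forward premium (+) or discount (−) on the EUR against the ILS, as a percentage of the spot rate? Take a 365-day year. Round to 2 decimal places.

+7.07%

T = 57/365 years.
F = S · g_ILS/g_EUR = 4.9512 × 1.011974/1.0009191 = 5.0058848.
(F − S)/S ÷ T = (5.0058848 − 4.9512)/4.9512/(57/365) = 0.070725 → 7.07%.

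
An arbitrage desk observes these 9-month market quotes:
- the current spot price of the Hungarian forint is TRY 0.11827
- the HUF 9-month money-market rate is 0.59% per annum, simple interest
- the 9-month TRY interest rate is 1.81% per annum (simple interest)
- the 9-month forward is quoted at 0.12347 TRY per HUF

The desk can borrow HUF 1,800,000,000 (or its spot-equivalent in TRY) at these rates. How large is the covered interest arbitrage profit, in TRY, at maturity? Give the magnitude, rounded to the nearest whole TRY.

TRY 7,453,511

T = 9/12 years.
Keep in HUF, deliver into the forward: 1,800,000,000·1.004425·0.12347 = TRY 223,229,438.55.
Swap to TRY now, deposit: 1,800,000,000·0.11827·1.013575 = TRY 215,775,927.45.
The quoted forward overvalues HUF, so borrow TRY, buy HUF at spot, deposit the HUF at 0.59%, and sell the proceeds forward at 0.12347.
Profit = 223,229,438.55 − 215,775,927.45 = TRY 7,453,511.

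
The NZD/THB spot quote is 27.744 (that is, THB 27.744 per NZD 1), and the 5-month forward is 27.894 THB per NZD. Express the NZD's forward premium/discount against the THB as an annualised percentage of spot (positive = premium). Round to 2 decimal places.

+1.30%

T = 5/12 years.
(F − S)/S = (27.894 − 27.744)/27.744 = 0.0054066.
Annualise by dividing by T: 0.0054066 / (5/12) = 0.012976 → 1.30%.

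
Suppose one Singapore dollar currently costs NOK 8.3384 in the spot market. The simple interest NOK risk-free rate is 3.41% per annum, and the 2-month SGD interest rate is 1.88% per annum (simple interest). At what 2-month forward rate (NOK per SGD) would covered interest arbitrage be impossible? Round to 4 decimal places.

T = 2/12 years.
Growth of 1 NOK over T: 1 + 0.0341×2/12 = 1.0056833.
Growth of 1 SGD over T: 1 + 0.0188×2/12 = 1.0031333.
CIP: F = S · (grow NOK)/(grow SGD) = 8.3384 × 1.0056833/1.0031333 = 8.359597 NOK per SGD.

8.3596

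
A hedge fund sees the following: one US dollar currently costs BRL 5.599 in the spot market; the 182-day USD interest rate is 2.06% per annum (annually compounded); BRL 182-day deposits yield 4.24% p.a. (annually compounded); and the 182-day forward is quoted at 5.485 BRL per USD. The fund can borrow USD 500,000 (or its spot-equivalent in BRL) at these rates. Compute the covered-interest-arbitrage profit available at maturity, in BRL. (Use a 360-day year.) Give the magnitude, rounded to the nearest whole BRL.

T = 182/360 years.
Invest the USD and cover forward: 500,000 × 1.010361943 × 5.485 = BRL 2,770,917.63.
Convert at spot and invest in BRL: 500,000 × 5.599 × 1.021215487 = BRL 2,858,892.76.
The quoted forward undervalues USD, so borrow USD, convert to BRL at spot, deposit the BRL at 4.24%, and buy USD forward at 5.485 to cover the loan.
The gap between the two covered legs is BRL 87,975.

BRL 87,975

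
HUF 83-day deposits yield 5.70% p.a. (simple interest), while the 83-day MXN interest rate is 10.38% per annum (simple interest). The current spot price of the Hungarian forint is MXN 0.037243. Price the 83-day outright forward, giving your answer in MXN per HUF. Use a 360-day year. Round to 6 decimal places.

0.037640

T = 83/360 years.
MXN accumulates by 1 + 0.1038×83/360 = 1.0239317.
Growth of 1 HUF over T: 1 + 0.0570×83/360 = 1.0131417.
Forward (MXN per HUF) = 0.037243 × 1.0239317 / 1.0131417 = 0.03763964.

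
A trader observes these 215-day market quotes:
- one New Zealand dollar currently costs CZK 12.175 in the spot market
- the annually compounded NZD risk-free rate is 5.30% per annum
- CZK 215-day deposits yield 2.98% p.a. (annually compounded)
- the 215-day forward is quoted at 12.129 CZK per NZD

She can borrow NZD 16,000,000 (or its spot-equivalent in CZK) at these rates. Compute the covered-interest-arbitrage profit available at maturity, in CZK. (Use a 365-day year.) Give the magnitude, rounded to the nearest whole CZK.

T = 215/365 years.
Invest the NZD and cover forward: 16,000,000 × 1.030887402 × 12.129 = CZK 200,058,132.78.
Convert at spot and invest in CZK: 16,000,000 × 12.175 × 1.01744741992 = CZK 198,198,757.40.
The quoted forward overvalues NZD, so borrow CZK, buy NZD at spot, deposit the NZD at 5.30%, and sell the proceeds forward at 12.129.
Arbitrage profit = |200,058,132.78 − 198,198,757.40| = CZK 1,859,375.

CZK 1,859,375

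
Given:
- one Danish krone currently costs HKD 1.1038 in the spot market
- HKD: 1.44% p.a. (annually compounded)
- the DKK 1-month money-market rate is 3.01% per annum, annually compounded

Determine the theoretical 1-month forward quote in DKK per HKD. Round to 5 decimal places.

0.90712

T = 1/12 years.
HKD growth factor: (1 + 0.0144)^(1/12) = 1.0011922.
DKK growth factor: (1 + 0.0301)^(1/12) = 1.0024744.
CIP: F = S · (grow HKD)/(grow DKK) = 1.1038 × 1.0011922/1.0024744 = 1.102388 HKD per DKK.
Quoted the other way: 1/1.102388 = 0.90712 DKK per HKD.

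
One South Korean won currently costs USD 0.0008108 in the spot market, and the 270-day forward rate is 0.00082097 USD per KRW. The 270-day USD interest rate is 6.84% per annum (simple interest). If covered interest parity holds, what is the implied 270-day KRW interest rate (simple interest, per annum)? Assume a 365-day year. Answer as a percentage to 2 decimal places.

T = 270/365 years.
F/S = 0.00082097/0.0008108 = 1.0125432 = (growth of USD) / (growth of KRW).
The USD side grows by 1 + 0.0684×270/365 = 1.0505973.
Hence g_KRW = 1.0375827.
r = (1.0375827 − 1)/(270/365) = 0.050806 → 5.08%.

5.08%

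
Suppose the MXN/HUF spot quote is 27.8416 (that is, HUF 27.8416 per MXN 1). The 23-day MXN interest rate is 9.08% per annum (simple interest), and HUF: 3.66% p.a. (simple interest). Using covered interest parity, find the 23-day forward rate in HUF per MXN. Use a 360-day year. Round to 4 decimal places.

27.7457

T = 23/360 years.
HUF growth factor: 1 + 0.0366×23/360 = 1.00233833.
MXN growth factor: 1 + 0.0908×23/360 = 1.00580111.
Forward (HUF per MXN) = 27.8416 × 1.00233833 / 1.00580111 = 27.745747.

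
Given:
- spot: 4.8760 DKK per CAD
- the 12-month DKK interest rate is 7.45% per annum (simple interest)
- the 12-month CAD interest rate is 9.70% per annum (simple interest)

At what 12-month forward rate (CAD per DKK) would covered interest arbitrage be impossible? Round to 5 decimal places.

0.20938

T = 1 year.
DKK growth factor: 1 + 0.0745×1 = 1.074500.
CAD growth factor: 1 + 0.0970×1 = 1.097000.
Forward (DKK per CAD) = 4.876 × 1.074500 / 1.097000 = 4.775991.
Invert for CAD per DKK: 1 / 4.775991 = 0.20938.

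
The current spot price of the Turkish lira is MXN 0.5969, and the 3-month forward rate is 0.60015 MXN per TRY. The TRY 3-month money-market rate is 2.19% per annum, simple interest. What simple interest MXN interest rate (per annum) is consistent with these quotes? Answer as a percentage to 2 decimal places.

4.38%

T = 3/12 years.
F/S = 0.60015/0.5969 = 1.0054448 = (growth of MXN) / (growth of TRY).
The TRY side grows by 1 + 0.0219×3/12 = 1.005475.
So the MXN growth factor = 1.0109496.
r = (1.0109496 − 1)/(3/12) = 0.043798 → 4.38%.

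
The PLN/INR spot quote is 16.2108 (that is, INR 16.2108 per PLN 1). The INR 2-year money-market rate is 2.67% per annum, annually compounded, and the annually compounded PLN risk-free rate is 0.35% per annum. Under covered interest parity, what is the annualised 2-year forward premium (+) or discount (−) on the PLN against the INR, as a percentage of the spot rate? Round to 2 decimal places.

T = 2 years.
F = S · g_INR/g_PLN = 16.2108 × 1.0541129/1.0070123 = 16.9690215.
(F − S)/S ÷ T = (16.9690215 − 16.2108)/16.2108/2 = 0.023386 → 2.34%.

+2.34%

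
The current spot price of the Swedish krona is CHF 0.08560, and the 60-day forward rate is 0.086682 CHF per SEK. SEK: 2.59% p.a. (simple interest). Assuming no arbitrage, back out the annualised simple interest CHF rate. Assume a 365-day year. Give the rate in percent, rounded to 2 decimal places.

10.31%

T = 60/365 years.
By CIP, F/S equals the CHF-to-SEK growth ratio: 0.086682/0.0856 = 1.0126402.
The SEK side grows by 1 + 0.0259×60/365 = 1.0042575.
That pins the CHF growth at 1.0169515.
(1.0169515 − 1)/T = 0.103122, i.e. 10.31%.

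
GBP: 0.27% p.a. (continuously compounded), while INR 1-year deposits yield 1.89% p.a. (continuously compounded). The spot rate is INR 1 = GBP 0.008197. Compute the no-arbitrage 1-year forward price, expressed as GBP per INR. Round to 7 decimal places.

0.0080653

T = 1 year.
GBP growth factor: e^(0.0027×1) = 1.0027036.
INR growth factor: e^(0.0189×1) = 1.0190797.
So F = 0.008197 × 1.0027036 / 1.0190797 = 0.008065278 (GBP/INR).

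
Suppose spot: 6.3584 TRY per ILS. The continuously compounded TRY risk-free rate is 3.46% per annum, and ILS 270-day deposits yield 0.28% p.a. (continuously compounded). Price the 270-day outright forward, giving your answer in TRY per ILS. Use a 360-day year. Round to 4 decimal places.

T = 270/360 years.
TRY accumulates by e^(0.0346×270/360) = 1.0262896.
ILS accumulates by e^(0.0028×270/360) = 1.0021022.
So F = 6.3584 × 1.0262896 / 1.0021022 = 6.511871 (TRY/ILS).

6.5119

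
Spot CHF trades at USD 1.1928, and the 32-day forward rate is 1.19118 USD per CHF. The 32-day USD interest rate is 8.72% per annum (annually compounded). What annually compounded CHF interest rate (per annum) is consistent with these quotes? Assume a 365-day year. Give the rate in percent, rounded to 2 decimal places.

10.42%

T = 32/365 years.
F/S = 1.19118/1.1928 = 0.9986419 = (growth of USD) / (growth of CHF).
The USD side grows by (1 + 0.0872)^(32/365) = 1.0073567.
That pins the CHF growth at 1.0087267.
r = 1.0087267^(365/32) − 1 = 0.104185 → 10.42%.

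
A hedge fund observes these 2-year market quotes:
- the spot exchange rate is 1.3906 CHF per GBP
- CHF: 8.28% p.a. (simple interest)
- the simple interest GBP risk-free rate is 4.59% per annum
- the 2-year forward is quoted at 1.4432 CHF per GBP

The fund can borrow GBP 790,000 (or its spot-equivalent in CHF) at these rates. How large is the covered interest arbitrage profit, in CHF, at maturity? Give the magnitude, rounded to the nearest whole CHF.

T = 2 years.
Keep in GBP, deliver into the forward: 790,000·1.091800·1.4432 = CHF 1,244,791.75.
Swap to CHF now, deposit: 790,000·1.3906·1.165600 = CHF 1,280,497.85.
The quoted forward undervalues GBP, so borrow GBP, convert to CHF at spot, deposit the CHF at 8.28%, and buy GBP forward at 1.4432 to cover the loan.
Arbitrage profit = |1,244,791.75 − 1,280,497.85| = CHF 35,706.

CHF 35,706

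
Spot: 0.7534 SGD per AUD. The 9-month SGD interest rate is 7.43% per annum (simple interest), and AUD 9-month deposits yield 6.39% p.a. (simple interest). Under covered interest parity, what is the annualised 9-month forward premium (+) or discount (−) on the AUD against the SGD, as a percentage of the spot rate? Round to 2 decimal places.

T = 9/12 years.
F = S · g_SGD/g_AUD = 0.7534 × 1.055725/1.047925 = 0.7590078.
Annualised premium = (F − S)/S × (1/T) = (0.7590078 − 0.7534)/0.7534 ÷ (9/12) = 0.99%.

+0.99%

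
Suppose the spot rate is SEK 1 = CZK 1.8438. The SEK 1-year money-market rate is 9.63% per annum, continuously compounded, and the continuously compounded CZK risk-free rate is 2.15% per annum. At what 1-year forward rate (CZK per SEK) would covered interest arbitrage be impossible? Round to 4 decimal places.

1.7109

T = 1 year.
Growth of 1 CZK over T: e^(0.0215×1) = 1.0217328.
SEK accumulates by e^(0.0963×1) = 1.1010893.
CIP: F = S · (grow CZK)/(grow SEK) = 1.8438 × 1.0217328/1.1010893 = 1.710916 CZK per SEK.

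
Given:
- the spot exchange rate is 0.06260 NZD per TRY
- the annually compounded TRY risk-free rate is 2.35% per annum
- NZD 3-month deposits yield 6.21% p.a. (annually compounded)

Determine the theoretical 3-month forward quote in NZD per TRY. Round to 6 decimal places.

0.063182

T = 3/12 years.
NZD accumulates by (1 + 0.0621)^(3/12) = 1.015176.
Growth of 1 TRY over T: (1 + 0.0235)^(3/12) = 1.0058239.
Forward (NZD per TRY) = 0.0626 × 1.015176 / 1.0058239 = 0.06318205.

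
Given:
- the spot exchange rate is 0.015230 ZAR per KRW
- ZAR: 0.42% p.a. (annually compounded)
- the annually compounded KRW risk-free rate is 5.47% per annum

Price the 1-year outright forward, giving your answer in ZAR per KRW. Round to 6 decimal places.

T = 1 year.
ZAR accumulates by (1 + 0.0042)^1 = 1.004200.
Growth of 1 KRW over T: (1 + 0.0547)^1 = 1.054700.
CIP: F = S · (grow ZAR)/(grow KRW) = 0.01523 × 1.004200/1.054700 = 0.01450077 ZAR per KRW.

0.014501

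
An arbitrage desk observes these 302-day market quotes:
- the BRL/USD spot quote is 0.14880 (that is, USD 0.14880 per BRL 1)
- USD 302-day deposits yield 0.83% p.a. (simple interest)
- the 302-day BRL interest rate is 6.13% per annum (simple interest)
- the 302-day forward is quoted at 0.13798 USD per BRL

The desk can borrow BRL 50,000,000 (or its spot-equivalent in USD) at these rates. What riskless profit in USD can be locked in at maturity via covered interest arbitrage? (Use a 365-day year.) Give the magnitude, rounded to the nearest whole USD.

T = 302/365 years.
Keep in BRL, deliver into the forward: 50,000,000·1.050719452·0.13798 = USD 7,248,913.50.
Swap to USD now, deposit: 50,000,000·0.14880·1.006867397 = USD 7,491,093.43.
The quoted forward undervalues BRL, so borrow BRL, convert to USD at spot, deposit the USD at 0.83%, and buy BRL forward at 0.13798 to cover the loan.
Profit = 7,491,093.43 − 7,248,913.50 = USD 242,180.

USD 242,180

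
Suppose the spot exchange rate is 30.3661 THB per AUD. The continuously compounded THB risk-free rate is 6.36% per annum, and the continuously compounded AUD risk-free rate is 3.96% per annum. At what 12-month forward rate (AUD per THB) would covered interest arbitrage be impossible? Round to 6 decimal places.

T = 1 year.
Growth of 1 THB over T: e^(0.0636×1) = 1.065666.
Growth of 1 AUD over T: e^(0.0396×1) = 1.0403945.
CIP: F = S · (grow THB)/(grow AUD) = 30.3661 × 1.065666/1.0403945 = 31.10370 THB per AUD.
Invert for AUD per THB: 1 / 31.10370 = 0.032151.

0.032151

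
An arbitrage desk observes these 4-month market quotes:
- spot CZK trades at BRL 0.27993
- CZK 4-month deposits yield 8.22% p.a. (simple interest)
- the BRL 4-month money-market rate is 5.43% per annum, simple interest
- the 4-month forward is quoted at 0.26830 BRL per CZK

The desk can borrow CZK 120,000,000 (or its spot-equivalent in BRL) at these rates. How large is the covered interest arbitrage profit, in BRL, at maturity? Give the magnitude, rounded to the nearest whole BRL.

BRL 1,121,438

T = 4/12 years.
Invest the CZK and cover forward: 120,000,000 × 1.027400 × 0.26830 = BRL 33,078,170.40.
Convert at spot and invest in BRL: 120,000,000 × 0.27993 × 1.018100 = BRL 34,199,607.96.
The quoted forward undervalues CZK, so borrow CZK, convert to BRL at spot, deposit the BRL at 5.43%, and buy CZK forward at 0.26830 to cover the loan.
Profit = 34,199,607.96 − 33,078,170.40 = BRL 1,121,438.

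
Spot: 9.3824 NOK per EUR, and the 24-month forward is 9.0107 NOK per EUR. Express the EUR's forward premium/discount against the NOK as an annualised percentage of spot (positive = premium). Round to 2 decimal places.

-1.98%

T = 2 years.
EUR trades forward at -3.96167% vs spot over the period.
×(1/T) gives -1.98% p.a.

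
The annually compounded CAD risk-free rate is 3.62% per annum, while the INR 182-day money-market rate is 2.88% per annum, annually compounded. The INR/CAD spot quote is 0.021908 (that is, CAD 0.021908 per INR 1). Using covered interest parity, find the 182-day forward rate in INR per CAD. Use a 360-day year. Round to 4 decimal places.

T = 182/360 years.
CAD accumulates by (1 + 0.0362)^(182/360) = 1.01814021.
INR growth factor: (1 + 0.0288)^(182/360) = 1.01445779.
CIP: F = S · (grow CAD)/(grow INR) = 0.021908 × 1.01814021/1.01445779 = 0.021987525 CAD per INR.
Quoted the other way: 1/0.021987525 = 45.4803 INR per CAD.

45.4803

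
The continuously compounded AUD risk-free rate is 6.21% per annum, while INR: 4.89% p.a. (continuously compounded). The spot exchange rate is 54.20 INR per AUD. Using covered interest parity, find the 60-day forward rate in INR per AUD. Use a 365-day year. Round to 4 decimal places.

54.0825

T = 60/365 years.
INR growth factor: e^(0.0489×60/365) = 1.00807075.
AUD accumulates by e^(0.0621×60/365) = 1.0102605.
CIP: F = S · (grow INR)/(grow AUD) = 54.2 × 1.00807075/1.0102605 = 54.082521 INR per AUD.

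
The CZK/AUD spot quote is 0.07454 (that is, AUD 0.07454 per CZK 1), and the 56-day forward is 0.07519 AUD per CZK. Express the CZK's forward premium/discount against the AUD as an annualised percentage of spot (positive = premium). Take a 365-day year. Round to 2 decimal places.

T = 56/365 years.
(F − S)/S = (0.07519 − 0.07454)/0.07454 = 0.0087202.
Annualise by dividing by T: 0.0087202 / (56/365) = 0.056837 → 5.68%.

+5.68%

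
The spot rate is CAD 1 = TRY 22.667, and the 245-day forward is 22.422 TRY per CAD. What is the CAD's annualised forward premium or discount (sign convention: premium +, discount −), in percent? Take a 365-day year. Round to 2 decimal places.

T = 245/365 years.
CAD trades forward at -1.08087% vs spot over the period.
×(1/T) gives -1.61% p.a.

-1.61%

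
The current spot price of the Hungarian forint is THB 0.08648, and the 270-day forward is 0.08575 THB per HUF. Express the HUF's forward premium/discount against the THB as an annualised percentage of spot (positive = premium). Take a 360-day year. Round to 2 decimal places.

-1.13%

T = 270/360 years.
(F − S)/S = (0.08575 − 0.08648)/0.08648 = -0.0084413.
×(1/T) gives -1.13% p.a.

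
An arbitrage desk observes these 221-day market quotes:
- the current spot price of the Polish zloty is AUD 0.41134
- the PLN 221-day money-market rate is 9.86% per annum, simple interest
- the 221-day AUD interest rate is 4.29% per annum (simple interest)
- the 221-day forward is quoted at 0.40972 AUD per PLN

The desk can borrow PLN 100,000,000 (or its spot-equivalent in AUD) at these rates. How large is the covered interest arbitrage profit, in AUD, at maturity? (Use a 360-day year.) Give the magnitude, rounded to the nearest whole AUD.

AUD 1,234,714

T = 221/360 years.
Invest the PLN and cover forward: 100,000,000 × 1.0605294444 × 0.40972 = AUD 43,452,012.40.
Convert at spot and invest in AUD: 100,000,000 × 0.41134 × 1.0263358333 = AUD 42,217,298.17.
The quoted forward overvalues PLN, so borrow AUD, buy PLN at spot, deposit the PLN at 9.86%, and sell the proceeds forward at 0.40972.
Profit = 43,452,012.40 − 42,217,298.17 = AUD 1,234,714.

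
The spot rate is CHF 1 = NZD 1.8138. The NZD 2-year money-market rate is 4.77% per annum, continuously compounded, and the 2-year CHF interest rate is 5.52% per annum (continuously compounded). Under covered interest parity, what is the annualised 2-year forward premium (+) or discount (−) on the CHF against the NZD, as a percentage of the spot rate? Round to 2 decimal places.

-0.74%

T = 2 years.
F = S · g_NZD/g_CHF = 1.8138 × 1.1000988/1.1167247 = 1.7867960.
(F − S)/S ÷ T = (1.7867960 − 1.8138)/1.8138/2 = -0.007444 → -0.74%.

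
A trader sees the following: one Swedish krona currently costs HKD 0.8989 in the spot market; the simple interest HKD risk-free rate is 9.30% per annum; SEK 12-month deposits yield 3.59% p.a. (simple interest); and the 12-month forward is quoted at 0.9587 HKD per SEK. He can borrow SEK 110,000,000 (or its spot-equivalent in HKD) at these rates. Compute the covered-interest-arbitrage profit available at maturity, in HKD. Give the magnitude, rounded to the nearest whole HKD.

T = 1 year.
Invest the SEK and cover forward: 110,000,000 × 1.035900 × 0.9587 = HKD 109,242,906.30.
Convert at spot and invest in HKD: 110,000,000 × 0.8989 × 1.093000 = HKD 108,074,747.00.
The quoted forward overvalues SEK, so borrow HKD, buy SEK at spot, deposit the SEK at 3.59%, and sell the proceeds forward at 0.9587.
Arbitrage profit = |109,242,906.30 − 108,074,747.00| = HKD 1,168,159.

HKD 1,168,159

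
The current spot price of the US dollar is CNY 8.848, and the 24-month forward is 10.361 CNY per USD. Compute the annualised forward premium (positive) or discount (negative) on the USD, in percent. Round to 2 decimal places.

T = 2 years.
USD trades forward at +17.09991% vs spot over the period.
Per annum: 0.1709991 / 2 = 0.085500 = 8.55%.

+8.55%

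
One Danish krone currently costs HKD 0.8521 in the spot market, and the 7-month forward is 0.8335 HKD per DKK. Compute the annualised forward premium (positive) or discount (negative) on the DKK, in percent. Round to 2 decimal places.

T = 7/12 years.
DKK trades forward at -2.18284% vs spot over the period.
Annualise by dividing by T: -0.0218284 / (7/12) = -0.037420 → -3.74%.

-3.74%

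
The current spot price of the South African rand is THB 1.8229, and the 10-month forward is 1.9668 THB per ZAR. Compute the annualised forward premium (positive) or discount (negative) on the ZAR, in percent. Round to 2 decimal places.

+9.47%

T = 10/12 years.
Period premium: (1.9668 − 1.8229)/1.8229 = 0.0789402.
Annualise by dividing by T: 0.0789402 / (10/12) = 0.094728 → 9.47%.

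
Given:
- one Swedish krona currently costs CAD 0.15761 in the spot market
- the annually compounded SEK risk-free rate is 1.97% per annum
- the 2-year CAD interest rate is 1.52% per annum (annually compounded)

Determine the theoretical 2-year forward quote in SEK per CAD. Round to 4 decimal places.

6.4011

T = 2 years.
Growth of 1 CAD over T: (1 + 0.0152)^2 = 1.030631.
SEK growth factor: (1 + 0.0197)^2 = 1.0397881.
CIP: F = S · (grow CAD)/(grow SEK) = 0.15761 × 1.030631/1.0397881 = 0.1562220 CAD per SEK.
Quoted the other way: 1/0.1562220 = 6.4011 SEK per CAD.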